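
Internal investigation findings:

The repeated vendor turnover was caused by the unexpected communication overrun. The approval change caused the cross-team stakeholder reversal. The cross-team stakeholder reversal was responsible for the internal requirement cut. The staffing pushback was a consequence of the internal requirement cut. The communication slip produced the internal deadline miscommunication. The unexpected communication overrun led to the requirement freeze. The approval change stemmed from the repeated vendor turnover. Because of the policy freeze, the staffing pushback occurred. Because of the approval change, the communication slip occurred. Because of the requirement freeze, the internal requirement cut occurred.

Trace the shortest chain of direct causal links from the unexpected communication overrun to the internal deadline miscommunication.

the unexpected communication overrun → the repeated vendor turnover
the repeated vendor turnover → the approval change
the approval change → the communication slip
the communication slip → the internal deadline miscommunication
Length: 4 steps.

the unexpected communication overrun → the repeated vendor turnover → the approval change → the communication slip → the internal deadline miscommunication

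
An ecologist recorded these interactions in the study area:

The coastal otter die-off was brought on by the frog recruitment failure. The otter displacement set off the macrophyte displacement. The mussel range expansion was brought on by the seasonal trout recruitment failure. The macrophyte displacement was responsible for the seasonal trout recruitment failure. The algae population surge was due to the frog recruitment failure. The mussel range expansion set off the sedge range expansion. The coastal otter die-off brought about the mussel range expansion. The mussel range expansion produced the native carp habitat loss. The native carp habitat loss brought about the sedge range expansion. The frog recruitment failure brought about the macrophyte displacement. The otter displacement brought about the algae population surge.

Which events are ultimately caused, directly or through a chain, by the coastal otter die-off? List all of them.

Direct effects: the mussel range expansion.
2 steps out: the native carp habitat loss, the sedge range expansion.
Not reachable from it: the otter displacement, the frog recruitment failure, the macrophyte displacement, the seasonal trout recruitment failure, the algae population surge.

the mussel range expansion, the native carp habitat loss, the sedge range expansion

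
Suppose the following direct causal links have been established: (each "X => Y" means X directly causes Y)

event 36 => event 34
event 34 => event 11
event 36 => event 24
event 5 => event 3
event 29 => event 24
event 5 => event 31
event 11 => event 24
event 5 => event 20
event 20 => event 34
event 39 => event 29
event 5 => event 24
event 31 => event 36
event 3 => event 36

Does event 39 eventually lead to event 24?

Yes

There is a causal chain: event 39 → event 29 → event 24.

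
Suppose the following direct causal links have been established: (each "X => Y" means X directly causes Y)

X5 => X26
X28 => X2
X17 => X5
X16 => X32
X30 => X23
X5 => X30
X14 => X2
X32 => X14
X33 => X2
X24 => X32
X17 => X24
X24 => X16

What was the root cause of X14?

Tracing upstream from X14: X14 ← X32 ← X24 ← X17.
X17 has no stated cause, so it is the root.

X17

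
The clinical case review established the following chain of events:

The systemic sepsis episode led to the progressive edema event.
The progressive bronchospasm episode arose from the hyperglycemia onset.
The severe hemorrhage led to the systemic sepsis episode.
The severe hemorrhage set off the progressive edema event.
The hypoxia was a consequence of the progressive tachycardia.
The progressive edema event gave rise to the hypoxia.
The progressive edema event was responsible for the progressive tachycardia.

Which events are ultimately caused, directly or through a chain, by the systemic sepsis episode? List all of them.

Direct effects: the progressive edema event.
2 steps out: the progressive tachycardia, the hypoxia.
Not reachable from it: the hyperglycemia onset, the progressive bronchospasm episode, the severe hemorrhage.

the hypoxia, the progressive edema event, the progressive tachycardia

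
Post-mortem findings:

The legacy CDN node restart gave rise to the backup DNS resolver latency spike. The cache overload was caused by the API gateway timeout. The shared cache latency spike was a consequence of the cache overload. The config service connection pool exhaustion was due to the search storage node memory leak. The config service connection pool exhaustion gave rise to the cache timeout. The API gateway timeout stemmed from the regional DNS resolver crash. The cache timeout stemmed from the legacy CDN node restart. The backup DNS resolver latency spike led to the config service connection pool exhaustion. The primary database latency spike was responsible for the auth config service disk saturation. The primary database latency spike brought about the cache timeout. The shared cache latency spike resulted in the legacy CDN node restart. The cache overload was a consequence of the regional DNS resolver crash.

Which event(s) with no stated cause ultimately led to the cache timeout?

Tracing upstream from the cache timeout: the cache timeout ← the legacy CDN node restart ← the shared cache latency spike ← the cache overload ← the regional DNS resolver crash.
A separate upstream branch: the cache timeout ← the primary database latency spike.
A separate upstream branch: the cache timeout ← the config service connection pool exhaustion ← the search storage node memory leak.
Each of those chain origins has no stated cause.

the primary database latency spike, the regional DNS resolver crash, the search storage node memory leak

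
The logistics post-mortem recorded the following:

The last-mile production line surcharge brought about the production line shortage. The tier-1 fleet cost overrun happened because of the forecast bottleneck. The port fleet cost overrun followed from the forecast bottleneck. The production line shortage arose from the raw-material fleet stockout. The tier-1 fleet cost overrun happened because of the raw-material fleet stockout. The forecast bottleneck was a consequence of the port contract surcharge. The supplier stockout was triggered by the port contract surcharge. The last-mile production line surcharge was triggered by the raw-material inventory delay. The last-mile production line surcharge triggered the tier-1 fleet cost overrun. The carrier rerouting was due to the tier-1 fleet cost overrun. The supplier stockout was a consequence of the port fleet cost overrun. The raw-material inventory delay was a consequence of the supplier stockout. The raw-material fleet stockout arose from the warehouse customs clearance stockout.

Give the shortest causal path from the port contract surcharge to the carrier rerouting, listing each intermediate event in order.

the port contract surcharge → the forecast bottleneck
the forecast bottleneck → the tier-1 fleet cost overrun
the tier-1 fleet cost overrun → the carrier rerouting
Length: 3 steps.

the port contract surcharge → the forecast bottleneck → the tier-1 fleet cost overrun → the carrier rerouting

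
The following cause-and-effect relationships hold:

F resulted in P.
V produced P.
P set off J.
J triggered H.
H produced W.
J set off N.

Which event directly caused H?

J

Upstream contributors include V, P, F, but only J feeds directly into H.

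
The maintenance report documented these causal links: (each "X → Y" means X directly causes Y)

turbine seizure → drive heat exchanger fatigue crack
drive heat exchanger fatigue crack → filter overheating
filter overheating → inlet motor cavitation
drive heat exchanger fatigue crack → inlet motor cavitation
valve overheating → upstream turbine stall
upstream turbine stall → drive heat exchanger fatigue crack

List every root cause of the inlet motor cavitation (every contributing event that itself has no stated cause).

Tracing upstream from the inlet motor cavitation: the inlet motor cavitation ← the drive heat exchanger fatigue crack ← the upstream turbine stall ← the valve overheating.
A separate upstream branch: the inlet motor cavitation ← the drive heat exchanger fatigue crack ← the turbine seizure.
Each of those chain origins has no stated cause.

the turbine seizure, the valve overheating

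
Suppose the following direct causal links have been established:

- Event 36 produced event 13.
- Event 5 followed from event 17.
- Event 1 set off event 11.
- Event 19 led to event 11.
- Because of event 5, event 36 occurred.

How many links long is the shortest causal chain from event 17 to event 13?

3

Shortest chain: event 17 → event 5 → event 36 → event 13.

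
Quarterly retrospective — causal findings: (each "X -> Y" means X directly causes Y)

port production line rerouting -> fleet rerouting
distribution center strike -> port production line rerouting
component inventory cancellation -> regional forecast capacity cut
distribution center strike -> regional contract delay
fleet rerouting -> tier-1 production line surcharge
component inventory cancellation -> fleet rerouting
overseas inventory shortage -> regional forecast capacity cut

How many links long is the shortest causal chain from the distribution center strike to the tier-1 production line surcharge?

Shortest chain: the distribution center strike → the port production line rerouting → the fleet rerouting → the tier-1 production line surcharge.

3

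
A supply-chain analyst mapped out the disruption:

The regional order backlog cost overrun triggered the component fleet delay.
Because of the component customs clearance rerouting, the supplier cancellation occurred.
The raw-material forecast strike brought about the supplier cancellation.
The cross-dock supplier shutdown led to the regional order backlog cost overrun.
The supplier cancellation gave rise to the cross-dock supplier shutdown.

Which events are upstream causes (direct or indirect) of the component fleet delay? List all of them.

Immediate cause of the component fleet delay: the regional order backlog cost overrun.
Further upstream: the component customs clearance rerouting, the raw-material forecast strike, the supplier cancellation, the cross-dock supplier shutdown.

the component customs clearance rerouting, the cross-dock supplier shutdown, the raw-material forecast strike, the regional order backlog cost overrun, the supplier cancellation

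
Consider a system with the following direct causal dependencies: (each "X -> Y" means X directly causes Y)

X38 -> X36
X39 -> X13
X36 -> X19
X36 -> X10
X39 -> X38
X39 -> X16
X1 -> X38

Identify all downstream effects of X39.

X10, X13, X16, X19, X36, X38

Direct effects: X16, X13, X38.
2 steps out: X36.
3 steps out: X10, X19.
Not reachable from it: X1.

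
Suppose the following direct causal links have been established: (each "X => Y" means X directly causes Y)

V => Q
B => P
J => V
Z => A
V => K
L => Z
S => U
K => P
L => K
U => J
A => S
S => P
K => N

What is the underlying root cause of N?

Tracing upstream from N: N ← K ← L.
L has no stated cause, so it is the root.

L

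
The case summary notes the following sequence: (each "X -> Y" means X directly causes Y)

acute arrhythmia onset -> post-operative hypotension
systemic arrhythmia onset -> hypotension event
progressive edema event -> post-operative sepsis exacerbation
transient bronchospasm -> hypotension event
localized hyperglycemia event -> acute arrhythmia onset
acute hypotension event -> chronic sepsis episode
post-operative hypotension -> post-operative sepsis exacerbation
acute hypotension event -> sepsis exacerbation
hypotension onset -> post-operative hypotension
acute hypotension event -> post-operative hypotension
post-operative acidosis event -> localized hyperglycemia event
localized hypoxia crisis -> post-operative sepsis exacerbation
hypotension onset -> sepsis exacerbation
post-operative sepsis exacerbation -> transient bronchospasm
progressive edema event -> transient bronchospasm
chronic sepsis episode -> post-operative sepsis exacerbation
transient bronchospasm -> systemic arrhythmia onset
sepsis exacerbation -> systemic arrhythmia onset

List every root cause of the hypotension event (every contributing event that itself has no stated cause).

Tracing upstream from the hypotension event: the hypotension event ← the systemic arrhythmia onset ← the sepsis exacerbation ← the acute hypotension event.
A separate upstream branch: the hypotension event ← the systemic arrhythmia onset ← the sepsis exacerbation ← the hypotension onset.
A separate upstream branch: the hypotension event ← the transient bronchospasm ← the post-operative sepsis exacerbation ← the post-operative hypotension ← the acute arrhythmia onset ← the localized hyperglycemia event ← the post-operative acidosis event.
A separate upstream branch: the hypotension event ← the transient bronchospasm ← the post-operative sepsis exacerbation ← the localized hypoxia crisis.
A separate upstream branch: the hypotension event ← the transient bronchospasm ← the progressive edema event.
Each of those chain origins has no stated cause.

the acute hypotension event, the hypotension onset, the localized hypoxia crisis, the post-operative acidosis event, the progressive edema event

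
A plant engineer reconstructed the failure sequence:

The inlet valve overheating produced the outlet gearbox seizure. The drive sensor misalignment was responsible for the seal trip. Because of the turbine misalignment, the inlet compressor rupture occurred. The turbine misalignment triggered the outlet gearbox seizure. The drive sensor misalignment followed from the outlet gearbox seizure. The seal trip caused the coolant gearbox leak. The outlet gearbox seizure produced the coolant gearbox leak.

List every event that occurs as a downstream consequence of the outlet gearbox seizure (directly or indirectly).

Direct effects: the drive sensor misalignment, the coolant gearbox leak.
2 steps out: the seal trip.
Not reachable from it: the turbine misalignment, the inlet valve overheating, the inlet compressor rupture.

the coolant gearbox leak, the drive sensor misalignment, the seal trip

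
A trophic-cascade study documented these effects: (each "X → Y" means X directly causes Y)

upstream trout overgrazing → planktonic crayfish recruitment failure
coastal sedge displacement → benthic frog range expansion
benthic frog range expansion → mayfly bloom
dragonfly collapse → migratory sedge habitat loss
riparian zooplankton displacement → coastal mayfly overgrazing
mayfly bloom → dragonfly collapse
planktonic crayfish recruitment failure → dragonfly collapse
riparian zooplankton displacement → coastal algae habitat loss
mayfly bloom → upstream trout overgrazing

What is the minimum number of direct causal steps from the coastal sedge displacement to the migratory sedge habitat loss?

4

Shortest chain: the coastal sedge displacement → the benthic frog range expansion → the mayfly bloom → the dragonfly collapse → the migratory sedge habitat loss.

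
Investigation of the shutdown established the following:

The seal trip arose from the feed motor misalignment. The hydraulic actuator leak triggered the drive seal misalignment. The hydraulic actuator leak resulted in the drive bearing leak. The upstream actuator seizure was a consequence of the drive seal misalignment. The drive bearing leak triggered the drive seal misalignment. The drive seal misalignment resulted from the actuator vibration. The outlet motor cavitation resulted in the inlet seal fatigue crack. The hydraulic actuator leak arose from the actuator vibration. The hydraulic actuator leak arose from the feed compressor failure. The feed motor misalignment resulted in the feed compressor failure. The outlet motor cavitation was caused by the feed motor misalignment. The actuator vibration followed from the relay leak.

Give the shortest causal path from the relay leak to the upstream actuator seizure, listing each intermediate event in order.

the relay leak → the actuator vibration → the drive seal misalignment → the upstream actuator seizure

the relay leak → the actuator vibration
the actuator vibration → the drive seal misalignment
the drive seal misalignment → the upstream actuator seizure
Length: 3 steps.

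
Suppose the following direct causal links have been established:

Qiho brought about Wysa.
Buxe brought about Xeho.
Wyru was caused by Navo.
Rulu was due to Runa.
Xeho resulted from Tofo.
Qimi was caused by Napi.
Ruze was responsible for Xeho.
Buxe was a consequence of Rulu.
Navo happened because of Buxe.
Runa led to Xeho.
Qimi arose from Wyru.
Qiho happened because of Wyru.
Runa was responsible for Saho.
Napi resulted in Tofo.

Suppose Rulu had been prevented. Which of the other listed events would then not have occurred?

Buxe, Navo, Qiho, Wyru, Wysa

Downstream of Rulu: Buxe, Navo, Wyru, Qimi, Xeho, Qiho, Wysa.
Of those, still caused via another path: Qimi, Xeho.
The remainder have no surviving cause.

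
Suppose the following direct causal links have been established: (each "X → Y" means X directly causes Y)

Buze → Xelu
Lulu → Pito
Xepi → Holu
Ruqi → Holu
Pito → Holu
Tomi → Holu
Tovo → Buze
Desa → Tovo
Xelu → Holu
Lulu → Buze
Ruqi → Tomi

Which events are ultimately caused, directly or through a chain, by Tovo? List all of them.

Buze, Holu, Xelu

Direct effects: Buze.
2 steps out: Xelu.
3 steps out: Holu.
Not reachable from it: Lulu, Pito, Desa, Ruqi, Xepi, Tomi.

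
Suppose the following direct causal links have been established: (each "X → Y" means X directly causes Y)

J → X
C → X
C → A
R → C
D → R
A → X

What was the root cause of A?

D

Tracing upstream from A: A ← C ← R ← D.
D has no stated cause, so it is the root.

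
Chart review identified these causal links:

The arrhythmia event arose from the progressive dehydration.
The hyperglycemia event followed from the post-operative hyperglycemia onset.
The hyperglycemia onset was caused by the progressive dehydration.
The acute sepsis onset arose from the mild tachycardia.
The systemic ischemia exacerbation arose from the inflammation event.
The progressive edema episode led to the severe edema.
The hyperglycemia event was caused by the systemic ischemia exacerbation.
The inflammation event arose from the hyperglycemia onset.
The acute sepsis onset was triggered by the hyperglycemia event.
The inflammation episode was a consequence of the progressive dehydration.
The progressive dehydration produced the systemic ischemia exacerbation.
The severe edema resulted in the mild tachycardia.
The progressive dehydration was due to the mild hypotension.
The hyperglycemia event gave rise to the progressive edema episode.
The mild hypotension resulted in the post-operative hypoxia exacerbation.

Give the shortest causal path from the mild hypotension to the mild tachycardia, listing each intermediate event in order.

the mild hypotension → the progressive dehydration
the progressive dehydration → the systemic ischemia exacerbation
the systemic ischemia exacerbation → the hyperglycemia event
the hyperglycemia event → the progressive edema episode
the progressive edema episode → the severe edema
the severe edema → the mild tachycardia
Length: 6 steps.

the mild hypotension → the progressive dehydration → the systemic ischemia exacerbation → the hyperglycemia event → the progressive edema episode → the severe edema → the mild tachycardia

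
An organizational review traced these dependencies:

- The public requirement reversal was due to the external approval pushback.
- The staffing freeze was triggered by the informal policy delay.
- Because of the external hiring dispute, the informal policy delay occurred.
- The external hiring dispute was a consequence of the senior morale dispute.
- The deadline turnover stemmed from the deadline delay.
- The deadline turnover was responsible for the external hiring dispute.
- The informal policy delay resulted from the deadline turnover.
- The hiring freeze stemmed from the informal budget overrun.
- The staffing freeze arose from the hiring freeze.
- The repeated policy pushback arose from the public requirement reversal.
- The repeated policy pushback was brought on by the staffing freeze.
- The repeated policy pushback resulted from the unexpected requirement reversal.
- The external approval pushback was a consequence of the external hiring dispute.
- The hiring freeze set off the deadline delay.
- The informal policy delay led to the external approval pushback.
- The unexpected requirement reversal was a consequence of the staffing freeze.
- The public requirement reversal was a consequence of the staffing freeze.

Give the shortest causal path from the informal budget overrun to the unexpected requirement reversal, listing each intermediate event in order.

the informal budget overrun → the hiring freeze → the staffing freeze → the unexpected requirement reversal

the informal budget overrun → the hiring freeze
the hiring freeze → the staffing freeze
the staffing freeze → the unexpected requirement reversal
Length: 3 steps.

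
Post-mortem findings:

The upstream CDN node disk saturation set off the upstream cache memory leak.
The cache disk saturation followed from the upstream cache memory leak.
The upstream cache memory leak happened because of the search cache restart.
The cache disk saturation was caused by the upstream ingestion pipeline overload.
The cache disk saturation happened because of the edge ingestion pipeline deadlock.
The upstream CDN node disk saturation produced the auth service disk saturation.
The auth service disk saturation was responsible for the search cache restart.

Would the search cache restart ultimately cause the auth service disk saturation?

No

The search cache restart leads to the upstream cache memory leak, the cache disk saturation; the auth service disk saturation is not among them.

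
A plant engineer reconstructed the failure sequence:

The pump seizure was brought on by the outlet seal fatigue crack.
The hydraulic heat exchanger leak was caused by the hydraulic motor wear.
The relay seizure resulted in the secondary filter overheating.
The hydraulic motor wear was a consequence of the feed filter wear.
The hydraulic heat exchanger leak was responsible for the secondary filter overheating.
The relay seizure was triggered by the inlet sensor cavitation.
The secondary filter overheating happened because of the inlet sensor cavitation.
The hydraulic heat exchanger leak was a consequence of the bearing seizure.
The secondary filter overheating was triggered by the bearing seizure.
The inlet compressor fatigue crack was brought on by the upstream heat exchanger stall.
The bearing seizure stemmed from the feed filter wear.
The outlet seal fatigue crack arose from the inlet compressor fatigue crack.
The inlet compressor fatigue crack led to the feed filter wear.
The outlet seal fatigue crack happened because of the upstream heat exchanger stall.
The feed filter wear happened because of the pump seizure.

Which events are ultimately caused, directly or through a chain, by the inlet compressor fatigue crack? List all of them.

Direct effects: the outlet seal fatigue crack, the feed filter wear.
2 steps out: the pump seizure, the bearing seizure, the hydraulic motor wear.
3 steps out: the hydraulic heat exchanger leak, the secondary filter overheating.
Not reachable from it: the upstream heat exchanger stall, the inlet sensor cavitation, the relay seizure.

the bearing seizure, the feed filter wear, the hydraulic heat exchanger leak, the hydraulic motor wear, the outlet seal fatigue crack, the pump seizure, the secondary filter overheating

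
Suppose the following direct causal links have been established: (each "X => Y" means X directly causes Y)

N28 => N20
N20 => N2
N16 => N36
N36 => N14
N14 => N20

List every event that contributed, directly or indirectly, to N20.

Immediate causes of N20: N14, N28.
Further upstream: N16, N36.

N14, N16, N28, N36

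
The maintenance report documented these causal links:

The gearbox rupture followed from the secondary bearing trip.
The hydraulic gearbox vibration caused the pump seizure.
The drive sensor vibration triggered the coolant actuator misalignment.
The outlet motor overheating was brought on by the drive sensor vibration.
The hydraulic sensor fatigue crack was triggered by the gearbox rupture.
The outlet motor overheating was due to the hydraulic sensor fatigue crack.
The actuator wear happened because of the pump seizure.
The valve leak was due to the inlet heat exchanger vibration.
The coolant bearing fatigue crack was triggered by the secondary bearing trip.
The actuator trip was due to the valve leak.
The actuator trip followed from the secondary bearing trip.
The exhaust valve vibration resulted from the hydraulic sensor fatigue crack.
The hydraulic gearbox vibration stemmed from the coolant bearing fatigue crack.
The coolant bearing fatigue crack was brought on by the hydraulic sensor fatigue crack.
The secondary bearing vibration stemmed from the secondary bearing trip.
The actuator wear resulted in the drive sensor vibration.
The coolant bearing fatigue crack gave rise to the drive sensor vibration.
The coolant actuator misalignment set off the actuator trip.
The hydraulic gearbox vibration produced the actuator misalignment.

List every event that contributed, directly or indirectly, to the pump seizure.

Immediate cause of the pump seizure: the hydraulic gearbox vibration.
Further upstream: the secondary bearing trip, the gearbox rupture, the hydraulic sensor fatigue crack, the coolant bearing fatigue crack.

the coolant bearing fatigue crack, the gearbox rupture, the hydraulic gearbox vibration, the hydraulic sensor fatigue crack, the secondary bearing trip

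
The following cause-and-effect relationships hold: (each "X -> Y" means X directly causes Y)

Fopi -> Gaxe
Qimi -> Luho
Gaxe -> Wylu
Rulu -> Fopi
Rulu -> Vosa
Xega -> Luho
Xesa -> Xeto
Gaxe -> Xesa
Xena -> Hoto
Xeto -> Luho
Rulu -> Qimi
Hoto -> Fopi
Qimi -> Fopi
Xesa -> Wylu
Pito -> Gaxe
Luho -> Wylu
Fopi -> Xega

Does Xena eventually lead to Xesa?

Yes

There is a causal chain: Xena → Hoto → Fopi → Gaxe → Xesa.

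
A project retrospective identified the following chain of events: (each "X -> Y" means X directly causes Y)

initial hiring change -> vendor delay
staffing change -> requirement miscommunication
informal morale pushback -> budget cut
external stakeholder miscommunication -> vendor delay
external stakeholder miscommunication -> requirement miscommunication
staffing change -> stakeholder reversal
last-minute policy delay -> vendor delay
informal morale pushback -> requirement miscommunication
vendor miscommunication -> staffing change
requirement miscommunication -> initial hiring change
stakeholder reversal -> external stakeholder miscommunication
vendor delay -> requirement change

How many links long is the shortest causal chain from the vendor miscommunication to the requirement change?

5

Shortest chain: the vendor miscommunication → the staffing change → the stakeholder reversal → the external stakeholder miscommunication → the vendor delay → the requirement change.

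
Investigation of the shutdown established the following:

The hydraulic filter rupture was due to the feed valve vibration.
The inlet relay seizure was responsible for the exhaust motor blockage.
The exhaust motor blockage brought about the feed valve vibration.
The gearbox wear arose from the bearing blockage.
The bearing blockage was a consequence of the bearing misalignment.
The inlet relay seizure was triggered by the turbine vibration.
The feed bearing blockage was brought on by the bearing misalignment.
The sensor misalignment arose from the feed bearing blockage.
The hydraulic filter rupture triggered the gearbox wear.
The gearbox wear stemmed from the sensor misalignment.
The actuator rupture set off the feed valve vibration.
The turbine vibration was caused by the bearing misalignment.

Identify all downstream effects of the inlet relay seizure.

Direct effects: the exhaust motor blockage.
2 steps out: the feed valve vibration.
3 steps out: the hydraulic filter rupture.
4 steps out: the gearbox wear.
Not reachable from it: the bearing misalignment, the turbine vibration, the feed bearing blockage, the sensor misalignment, the bearing blockage, the actuator rupture.

the exhaust motor blockage, the feed valve vibration, the gearbox wear, the hydraulic filter rupture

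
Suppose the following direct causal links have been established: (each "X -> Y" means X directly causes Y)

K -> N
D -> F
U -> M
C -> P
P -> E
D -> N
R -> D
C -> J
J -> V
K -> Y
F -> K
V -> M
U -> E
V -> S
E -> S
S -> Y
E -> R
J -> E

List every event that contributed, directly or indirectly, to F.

Immediate cause of F: D.
Further upstream: C, J, P, U, E, R.

C, D, E, J, P, R, U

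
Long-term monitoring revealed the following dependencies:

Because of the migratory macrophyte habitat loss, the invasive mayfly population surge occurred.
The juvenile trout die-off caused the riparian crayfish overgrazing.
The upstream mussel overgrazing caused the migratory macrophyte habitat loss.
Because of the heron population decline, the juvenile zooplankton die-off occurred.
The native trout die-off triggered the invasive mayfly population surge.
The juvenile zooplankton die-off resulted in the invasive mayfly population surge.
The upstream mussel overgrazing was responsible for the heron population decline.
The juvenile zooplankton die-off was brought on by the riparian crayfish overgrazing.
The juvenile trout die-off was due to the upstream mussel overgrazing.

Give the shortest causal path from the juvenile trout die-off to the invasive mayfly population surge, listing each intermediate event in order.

the juvenile trout die-off → the riparian crayfish overgrazing
the riparian crayfish overgrazing → the juvenile zooplankton die-off
the juvenile zooplankton die-off → the invasive mayfly population surge
Length: 3 steps.

the juvenile trout die-off → the riparian crayfish overgrazing → the juvenile zooplankton die-off → the invasive mayfly population surge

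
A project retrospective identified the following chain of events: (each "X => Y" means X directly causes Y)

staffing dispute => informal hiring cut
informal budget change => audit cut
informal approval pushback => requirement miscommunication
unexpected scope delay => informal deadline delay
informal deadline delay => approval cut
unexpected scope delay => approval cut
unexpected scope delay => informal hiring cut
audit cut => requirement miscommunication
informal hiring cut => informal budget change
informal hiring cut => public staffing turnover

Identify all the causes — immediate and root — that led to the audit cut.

the informal budget change, the informal hiring cut, the staffing dispute, the unexpected scope delay

Immediate cause of the audit cut: the informal budget change.
Further upstream: the unexpected scope delay, the staffing dispute, the informal hiring cut.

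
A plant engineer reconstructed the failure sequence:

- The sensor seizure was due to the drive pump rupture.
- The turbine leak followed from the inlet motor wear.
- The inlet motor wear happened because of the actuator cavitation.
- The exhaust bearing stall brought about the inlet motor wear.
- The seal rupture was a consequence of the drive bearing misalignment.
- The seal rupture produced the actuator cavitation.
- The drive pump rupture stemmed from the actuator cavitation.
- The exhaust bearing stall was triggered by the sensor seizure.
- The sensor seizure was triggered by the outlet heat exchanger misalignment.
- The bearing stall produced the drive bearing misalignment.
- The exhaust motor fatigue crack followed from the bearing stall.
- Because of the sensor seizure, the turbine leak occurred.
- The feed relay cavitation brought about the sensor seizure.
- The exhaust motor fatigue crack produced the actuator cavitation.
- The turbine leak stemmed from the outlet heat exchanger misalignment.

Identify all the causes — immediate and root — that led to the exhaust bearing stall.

the actuator cavitation, the bearing stall, the drive bearing misalignment, the drive pump rupture, the exhaust motor fatigue crack, the feed relay cavitation, the outlet heat exchanger misalignment, the seal rupture, the sensor seizure

Immediate cause of the exhaust bearing stall: the sensor seizure.
Further upstream: the bearing stall, the exhaust motor fatigue crack, the feed relay cavitation, the drive bearing misalignment, the seal rupture, the actuator cavitation, the drive pump rupture, the outlet heat exchanger misalignment.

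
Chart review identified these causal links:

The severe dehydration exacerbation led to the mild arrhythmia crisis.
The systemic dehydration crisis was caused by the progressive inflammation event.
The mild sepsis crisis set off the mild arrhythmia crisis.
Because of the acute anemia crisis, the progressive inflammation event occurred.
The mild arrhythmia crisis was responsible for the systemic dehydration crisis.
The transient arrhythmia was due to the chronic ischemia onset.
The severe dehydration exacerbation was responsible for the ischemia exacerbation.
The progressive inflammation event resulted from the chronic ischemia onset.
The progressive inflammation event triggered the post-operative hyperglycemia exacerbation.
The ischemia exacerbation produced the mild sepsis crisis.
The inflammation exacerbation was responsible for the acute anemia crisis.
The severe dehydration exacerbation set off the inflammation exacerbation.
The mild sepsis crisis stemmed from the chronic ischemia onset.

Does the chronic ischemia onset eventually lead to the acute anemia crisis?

No

The chronic ischemia onset leads to the mild sepsis crisis, the transient arrhythmia, the progressive inflammation event, the post-operative hyperglycemia exacerbation, the mild arrhythmia crisis, the systemic dehydration crisis; the acute anemia crisis is not among them.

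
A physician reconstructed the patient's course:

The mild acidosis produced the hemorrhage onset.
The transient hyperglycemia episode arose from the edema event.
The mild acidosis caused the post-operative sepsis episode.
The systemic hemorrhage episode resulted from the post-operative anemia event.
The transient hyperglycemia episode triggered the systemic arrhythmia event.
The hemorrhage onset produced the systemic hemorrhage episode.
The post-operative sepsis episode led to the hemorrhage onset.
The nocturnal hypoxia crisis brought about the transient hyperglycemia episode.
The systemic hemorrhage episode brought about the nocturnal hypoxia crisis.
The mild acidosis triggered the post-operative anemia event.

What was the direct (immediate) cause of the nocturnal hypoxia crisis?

Upstream contributors include the mild acidosis, the post-operative anemia event, the post-operative sepsis episode, the hemorrhage onset, but only the systemic hemorrhage episode feeds directly into the nocturnal hypoxia crisis.

the systemic hemorrhage episode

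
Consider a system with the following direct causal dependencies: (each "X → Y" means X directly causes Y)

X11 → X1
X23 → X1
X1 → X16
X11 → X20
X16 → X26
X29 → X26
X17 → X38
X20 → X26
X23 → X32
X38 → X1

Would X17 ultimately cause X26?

There is a causal chain: X17 → X38 → X1 → X16 → X26.

Yes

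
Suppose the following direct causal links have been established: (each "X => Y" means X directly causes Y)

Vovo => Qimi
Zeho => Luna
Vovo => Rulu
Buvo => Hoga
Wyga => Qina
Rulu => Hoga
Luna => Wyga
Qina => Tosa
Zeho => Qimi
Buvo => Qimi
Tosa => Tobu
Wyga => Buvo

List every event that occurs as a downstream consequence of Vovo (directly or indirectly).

Direct effects: Rulu, Qimi.
2 steps out: Hoga.
Not reachable from it: Zeho, Luna, Wyga, Qina, Tosa, Tobu, Buvo.

Hoga, Qimi, Rulu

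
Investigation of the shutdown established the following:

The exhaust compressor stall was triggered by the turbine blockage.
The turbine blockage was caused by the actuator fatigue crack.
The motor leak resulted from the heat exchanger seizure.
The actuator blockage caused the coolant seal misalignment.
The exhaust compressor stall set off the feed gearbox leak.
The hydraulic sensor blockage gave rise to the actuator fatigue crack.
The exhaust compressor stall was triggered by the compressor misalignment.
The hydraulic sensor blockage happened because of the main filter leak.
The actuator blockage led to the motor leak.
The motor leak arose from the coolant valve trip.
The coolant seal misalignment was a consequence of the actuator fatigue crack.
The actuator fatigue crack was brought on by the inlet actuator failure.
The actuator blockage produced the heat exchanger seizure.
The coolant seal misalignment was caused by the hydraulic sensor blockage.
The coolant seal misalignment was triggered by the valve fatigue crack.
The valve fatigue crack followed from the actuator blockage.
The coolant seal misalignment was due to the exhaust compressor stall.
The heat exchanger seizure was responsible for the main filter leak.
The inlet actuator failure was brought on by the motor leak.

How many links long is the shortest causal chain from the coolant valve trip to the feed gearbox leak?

6

Shortest chain: the coolant valve trip → the motor leak → the inlet actuator failure → the actuator fatigue crack → the turbine blockage → the exhaust compressor stall → the feed gearbox leak.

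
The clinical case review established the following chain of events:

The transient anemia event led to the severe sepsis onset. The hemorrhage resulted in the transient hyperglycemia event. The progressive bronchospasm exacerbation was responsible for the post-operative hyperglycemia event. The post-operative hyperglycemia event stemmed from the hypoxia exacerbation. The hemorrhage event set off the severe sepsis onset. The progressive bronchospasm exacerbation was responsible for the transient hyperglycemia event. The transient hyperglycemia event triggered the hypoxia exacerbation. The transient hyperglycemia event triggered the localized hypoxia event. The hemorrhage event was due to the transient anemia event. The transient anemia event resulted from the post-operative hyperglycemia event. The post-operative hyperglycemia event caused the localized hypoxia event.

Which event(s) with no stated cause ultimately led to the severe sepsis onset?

the hemorrhage, the progressive bronchospasm exacerbation

Tracing upstream from the severe sepsis onset: the severe sepsis onset ← the transient anemia event ← the post-operative hyperglycemia event ← the progressive bronchospasm exacerbation.
A separate upstream branch: the severe sepsis onset ← the transient anemia event ← the post-operative hyperglycemia event ← the hypoxia exacerbation ← the transient hyperglycemia event ← the hemorrhage.
Each of those chain origins has no stated cause.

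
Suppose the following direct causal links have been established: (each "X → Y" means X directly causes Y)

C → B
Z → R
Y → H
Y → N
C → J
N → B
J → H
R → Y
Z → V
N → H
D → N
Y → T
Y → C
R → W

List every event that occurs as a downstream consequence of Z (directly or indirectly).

B, C, H, J, N, R, T, V, W, Y

Direct effects: R, V.
2 steps out: Y, W.
3 steps out: C, T, N, H.
4 steps out: B, J.
Not reachable from it: D.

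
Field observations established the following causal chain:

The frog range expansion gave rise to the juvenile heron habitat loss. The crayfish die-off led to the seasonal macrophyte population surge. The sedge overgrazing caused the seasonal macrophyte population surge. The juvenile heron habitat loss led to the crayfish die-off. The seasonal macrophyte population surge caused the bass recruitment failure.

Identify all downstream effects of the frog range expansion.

Direct effects: the juvenile heron habitat loss.
2 steps out: the crayfish die-off.
3 steps out: the seasonal macrophyte population surge.
4 steps out: the bass recruitment failure.
Not reachable from it: the sedge overgrazing.

the bass recruitment failure, the crayfish die-off, the juvenile heron habitat loss, the seasonal macrophyte population surge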